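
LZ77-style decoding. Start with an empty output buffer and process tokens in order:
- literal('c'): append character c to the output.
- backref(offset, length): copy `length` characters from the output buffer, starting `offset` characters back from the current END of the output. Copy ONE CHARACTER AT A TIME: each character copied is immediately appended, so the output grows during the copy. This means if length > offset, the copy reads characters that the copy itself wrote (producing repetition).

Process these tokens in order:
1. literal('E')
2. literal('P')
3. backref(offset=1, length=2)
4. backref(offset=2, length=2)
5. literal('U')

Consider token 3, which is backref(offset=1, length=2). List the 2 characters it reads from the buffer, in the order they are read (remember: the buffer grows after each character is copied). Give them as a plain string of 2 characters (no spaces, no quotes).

Answer: PP

Derivation:
Token 1: literal('E'). Output: "E"
Token 2: literal('P'). Output: "EP"
Token 3: backref(off=1, len=2). Buffer before: "EP" (len 2)
  byte 1: read out[1]='P', append. Buffer now: "EPP"
  byte 2: read out[2]='P', append. Buffer now: "EPPP"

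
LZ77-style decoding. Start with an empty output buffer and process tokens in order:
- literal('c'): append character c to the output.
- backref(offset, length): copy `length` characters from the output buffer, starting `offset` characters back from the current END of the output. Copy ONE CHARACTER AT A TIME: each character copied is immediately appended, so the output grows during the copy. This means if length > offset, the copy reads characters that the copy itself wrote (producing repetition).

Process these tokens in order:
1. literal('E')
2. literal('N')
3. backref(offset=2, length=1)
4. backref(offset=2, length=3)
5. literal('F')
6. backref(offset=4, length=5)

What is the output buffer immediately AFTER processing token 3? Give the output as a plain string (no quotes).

Answer: ENE

Derivation:
Token 1: literal('E'). Output: "E"
Token 2: literal('N'). Output: "EN"
Token 3: backref(off=2, len=1). Copied 'E' from pos 0. Output: "ENE"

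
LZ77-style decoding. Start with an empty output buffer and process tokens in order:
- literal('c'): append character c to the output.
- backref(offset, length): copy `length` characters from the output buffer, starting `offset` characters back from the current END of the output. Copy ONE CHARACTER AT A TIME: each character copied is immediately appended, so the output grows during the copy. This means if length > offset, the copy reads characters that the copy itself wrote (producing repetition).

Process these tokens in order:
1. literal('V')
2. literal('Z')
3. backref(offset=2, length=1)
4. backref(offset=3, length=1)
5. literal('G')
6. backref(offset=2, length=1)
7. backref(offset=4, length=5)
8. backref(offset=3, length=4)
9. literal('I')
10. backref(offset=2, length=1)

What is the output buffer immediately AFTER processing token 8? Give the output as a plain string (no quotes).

Token 1: literal('V'). Output: "V"
Token 2: literal('Z'). Output: "VZ"
Token 3: backref(off=2, len=1). Copied 'V' from pos 0. Output: "VZV"
Token 4: backref(off=3, len=1). Copied 'V' from pos 0. Output: "VZVV"
Token 5: literal('G'). Output: "VZVVG"
Token 6: backref(off=2, len=1). Copied 'V' from pos 3. Output: "VZVVGV"
Token 7: backref(off=4, len=5) (overlapping!). Copied 'VVGVV' from pos 2. Output: "VZVVGVVVGVV"
Token 8: backref(off=3, len=4) (overlapping!). Copied 'GVVG' from pos 8. Output: "VZVVGVVVGVVGVVG"

Answer: VZVVGVVVGVVGVVG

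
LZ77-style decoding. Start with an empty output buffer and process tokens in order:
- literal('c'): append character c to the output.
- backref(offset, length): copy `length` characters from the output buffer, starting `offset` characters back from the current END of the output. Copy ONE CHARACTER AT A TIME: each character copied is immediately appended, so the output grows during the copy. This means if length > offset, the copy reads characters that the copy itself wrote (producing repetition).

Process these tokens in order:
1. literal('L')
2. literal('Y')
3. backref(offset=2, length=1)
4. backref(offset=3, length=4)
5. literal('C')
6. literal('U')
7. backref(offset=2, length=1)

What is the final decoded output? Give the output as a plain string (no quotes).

Token 1: literal('L'). Output: "L"
Token 2: literal('Y'). Output: "LY"
Token 3: backref(off=2, len=1). Copied 'L' from pos 0. Output: "LYL"
Token 4: backref(off=3, len=4) (overlapping!). Copied 'LYLL' from pos 0. Output: "LYLLYLL"
Token 5: literal('C'). Output: "LYLLYLLC"
Token 6: literal('U'). Output: "LYLLYLLCU"
Token 7: backref(off=2, len=1). Copied 'C' from pos 7. Output: "LYLLYLLCUC"

Answer: LYLLYLLCUC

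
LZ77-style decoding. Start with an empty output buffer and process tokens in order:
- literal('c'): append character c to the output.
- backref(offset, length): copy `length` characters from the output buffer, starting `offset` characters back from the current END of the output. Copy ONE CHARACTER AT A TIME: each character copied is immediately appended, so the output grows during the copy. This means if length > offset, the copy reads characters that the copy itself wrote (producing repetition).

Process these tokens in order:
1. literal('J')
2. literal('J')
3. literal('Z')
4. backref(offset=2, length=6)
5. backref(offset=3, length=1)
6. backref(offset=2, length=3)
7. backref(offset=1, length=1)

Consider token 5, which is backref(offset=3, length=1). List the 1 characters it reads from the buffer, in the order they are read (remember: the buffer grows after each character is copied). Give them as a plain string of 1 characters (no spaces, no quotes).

Answer: Z

Derivation:
Token 1: literal('J'). Output: "J"
Token 2: literal('J'). Output: "JJ"
Token 3: literal('Z'). Output: "JJZ"
Token 4: backref(off=2, len=6) (overlapping!). Copied 'JZJZJZ' from pos 1. Output: "JJZJZJZJZ"
Token 5: backref(off=3, len=1). Buffer before: "JJZJZJZJZ" (len 9)
  byte 1: read out[6]='Z', append. Buffer now: "JJZJZJZJZZ"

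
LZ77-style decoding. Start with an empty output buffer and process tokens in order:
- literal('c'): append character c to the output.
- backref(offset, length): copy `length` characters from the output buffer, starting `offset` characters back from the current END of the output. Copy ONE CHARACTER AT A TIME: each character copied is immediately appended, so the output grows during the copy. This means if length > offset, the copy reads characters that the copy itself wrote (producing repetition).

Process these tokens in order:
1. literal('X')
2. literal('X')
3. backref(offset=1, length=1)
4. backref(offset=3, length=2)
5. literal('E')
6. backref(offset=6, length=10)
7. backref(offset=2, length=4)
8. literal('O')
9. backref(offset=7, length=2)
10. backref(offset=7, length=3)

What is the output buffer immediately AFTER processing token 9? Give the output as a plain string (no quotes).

Token 1: literal('X'). Output: "X"
Token 2: literal('X'). Output: "XX"
Token 3: backref(off=1, len=1). Copied 'X' from pos 1. Output: "XXX"
Token 4: backref(off=3, len=2). Copied 'XX' from pos 0. Output: "XXXXX"
Token 5: literal('E'). Output: "XXXXXE"
Token 6: backref(off=6, len=10) (overlapping!). Copied 'XXXXXEXXXX' from pos 0. Output: "XXXXXEXXXXXEXXXX"
Token 7: backref(off=2, len=4) (overlapping!). Copied 'XXXX' from pos 14. Output: "XXXXXEXXXXXEXXXXXXXX"
Token 8: literal('O'). Output: "XXXXXEXXXXXEXXXXXXXXO"
Token 9: backref(off=7, len=2). Copied 'XX' from pos 14. Output: "XXXXXEXXXXXEXXXXXXXXOXX"

Answer: XXXXXEXXXXXEXXXXXXXXOXX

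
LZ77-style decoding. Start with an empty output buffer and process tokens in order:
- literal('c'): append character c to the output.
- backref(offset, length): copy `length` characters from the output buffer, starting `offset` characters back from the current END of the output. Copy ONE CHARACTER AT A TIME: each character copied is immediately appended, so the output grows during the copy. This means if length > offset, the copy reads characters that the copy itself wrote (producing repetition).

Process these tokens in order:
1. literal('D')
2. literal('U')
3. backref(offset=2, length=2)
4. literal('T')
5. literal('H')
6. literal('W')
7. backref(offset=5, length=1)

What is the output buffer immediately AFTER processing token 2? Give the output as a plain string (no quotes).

Token 1: literal('D'). Output: "D"
Token 2: literal('U'). Output: "DU"

Answer: DU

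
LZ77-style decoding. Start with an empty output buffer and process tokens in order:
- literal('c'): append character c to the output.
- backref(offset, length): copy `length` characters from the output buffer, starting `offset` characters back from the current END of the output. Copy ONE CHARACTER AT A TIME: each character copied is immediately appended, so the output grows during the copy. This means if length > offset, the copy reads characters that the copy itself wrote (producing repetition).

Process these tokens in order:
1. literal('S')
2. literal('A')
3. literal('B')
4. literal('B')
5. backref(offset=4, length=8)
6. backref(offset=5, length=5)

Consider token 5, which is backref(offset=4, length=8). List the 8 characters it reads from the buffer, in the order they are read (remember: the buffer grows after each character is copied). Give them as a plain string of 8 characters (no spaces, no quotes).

Token 1: literal('S'). Output: "S"
Token 2: literal('A'). Output: "SA"
Token 3: literal('B'). Output: "SAB"
Token 4: literal('B'). Output: "SABB"
Token 5: backref(off=4, len=8). Buffer before: "SABB" (len 4)
  byte 1: read out[0]='S', append. Buffer now: "SABBS"
  byte 2: read out[1]='A', append. Buffer now: "SABBSA"
  byte 3: read out[2]='B', append. Buffer now: "SABBSAB"
  byte 4: read out[3]='B', append. Buffer now: "SABBSABB"
  byte 5: read out[4]='S', append. Buffer now: "SABBSABBS"
  byte 6: read out[5]='A', append. Buffer now: "SABBSABBSA"
  byte 7: read out[6]='B', append. Buffer now: "SABBSABBSAB"
  byte 8: read out[7]='B', append. Buffer now: "SABBSABBSABB"

Answer: SABBSABB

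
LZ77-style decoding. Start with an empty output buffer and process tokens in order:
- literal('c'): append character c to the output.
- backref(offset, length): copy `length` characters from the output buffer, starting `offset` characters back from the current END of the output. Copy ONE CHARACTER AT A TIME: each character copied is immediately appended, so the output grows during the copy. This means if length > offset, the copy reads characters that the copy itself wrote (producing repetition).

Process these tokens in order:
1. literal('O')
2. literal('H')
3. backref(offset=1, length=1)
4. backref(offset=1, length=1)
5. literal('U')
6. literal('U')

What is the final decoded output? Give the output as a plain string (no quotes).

Token 1: literal('O'). Output: "O"
Token 2: literal('H'). Output: "OH"
Token 3: backref(off=1, len=1). Copied 'H' from pos 1. Output: "OHH"
Token 4: backref(off=1, len=1). Copied 'H' from pos 2. Output: "OHHH"
Token 5: literal('U'). Output: "OHHHU"
Token 6: literal('U'). Output: "OHHHUU"

Answer: OHHHUU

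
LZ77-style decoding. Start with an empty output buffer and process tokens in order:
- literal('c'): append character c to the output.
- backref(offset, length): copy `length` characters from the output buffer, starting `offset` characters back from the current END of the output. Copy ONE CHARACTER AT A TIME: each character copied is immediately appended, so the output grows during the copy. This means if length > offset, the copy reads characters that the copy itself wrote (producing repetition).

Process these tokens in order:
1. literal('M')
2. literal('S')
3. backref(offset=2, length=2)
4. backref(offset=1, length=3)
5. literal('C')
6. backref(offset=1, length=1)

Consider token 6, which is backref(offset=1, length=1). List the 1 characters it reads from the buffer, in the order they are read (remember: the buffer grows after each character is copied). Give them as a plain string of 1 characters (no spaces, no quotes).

Token 1: literal('M'). Output: "M"
Token 2: literal('S'). Output: "MS"
Token 3: backref(off=2, len=2). Copied 'MS' from pos 0. Output: "MSMS"
Token 4: backref(off=1, len=3) (overlapping!). Copied 'SSS' from pos 3. Output: "MSMSSSS"
Token 5: literal('C'). Output: "MSMSSSSC"
Token 6: backref(off=1, len=1). Buffer before: "MSMSSSSC" (len 8)
  byte 1: read out[7]='C', append. Buffer now: "MSMSSSSCC"

Answer: C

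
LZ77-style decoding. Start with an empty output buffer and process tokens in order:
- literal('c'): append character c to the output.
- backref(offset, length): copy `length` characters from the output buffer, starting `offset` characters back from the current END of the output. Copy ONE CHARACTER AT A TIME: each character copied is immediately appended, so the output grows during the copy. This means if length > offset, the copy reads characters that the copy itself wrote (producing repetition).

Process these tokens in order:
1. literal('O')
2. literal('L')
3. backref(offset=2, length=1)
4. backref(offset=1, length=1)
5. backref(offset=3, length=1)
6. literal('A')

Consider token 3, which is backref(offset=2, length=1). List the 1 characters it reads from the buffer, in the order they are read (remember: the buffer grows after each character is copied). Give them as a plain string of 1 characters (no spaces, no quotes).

Answer: O

Derivation:
Token 1: literal('O'). Output: "O"
Token 2: literal('L'). Output: "OL"
Token 3: backref(off=2, len=1). Buffer before: "OL" (len 2)
  byte 1: read out[0]='O', append. Buffer now: "OLO"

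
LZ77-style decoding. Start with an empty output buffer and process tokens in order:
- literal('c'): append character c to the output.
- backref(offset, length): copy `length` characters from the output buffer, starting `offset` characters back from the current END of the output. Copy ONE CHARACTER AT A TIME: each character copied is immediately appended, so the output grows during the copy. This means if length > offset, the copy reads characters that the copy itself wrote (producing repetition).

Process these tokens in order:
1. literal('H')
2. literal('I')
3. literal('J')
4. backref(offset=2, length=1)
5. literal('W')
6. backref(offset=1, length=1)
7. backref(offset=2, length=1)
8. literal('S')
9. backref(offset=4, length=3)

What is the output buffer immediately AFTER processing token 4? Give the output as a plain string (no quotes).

Token 1: literal('H'). Output: "H"
Token 2: literal('I'). Output: "HI"
Token 3: literal('J'). Output: "HIJ"
Token 4: backref(off=2, len=1). Copied 'I' from pos 1. Output: "HIJI"

Answer: HIJI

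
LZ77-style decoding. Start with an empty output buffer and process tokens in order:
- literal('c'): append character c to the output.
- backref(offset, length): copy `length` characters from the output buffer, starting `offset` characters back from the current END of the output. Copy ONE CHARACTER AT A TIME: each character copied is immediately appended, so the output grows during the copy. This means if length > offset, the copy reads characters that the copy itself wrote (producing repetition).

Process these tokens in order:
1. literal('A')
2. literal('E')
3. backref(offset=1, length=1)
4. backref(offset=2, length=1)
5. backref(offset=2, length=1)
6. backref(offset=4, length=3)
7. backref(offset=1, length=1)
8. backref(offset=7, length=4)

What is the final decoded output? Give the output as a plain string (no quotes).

Token 1: literal('A'). Output: "A"
Token 2: literal('E'). Output: "AE"
Token 3: backref(off=1, len=1). Copied 'E' from pos 1. Output: "AEE"
Token 4: backref(off=2, len=1). Copied 'E' from pos 1. Output: "AEEE"
Token 5: backref(off=2, len=1). Copied 'E' from pos 2. Output: "AEEEE"
Token 6: backref(off=4, len=3). Copied 'EEE' from pos 1. Output: "AEEEEEEE"
Token 7: backref(off=1, len=1). Copied 'E' from pos 7. Output: "AEEEEEEEE"
Token 8: backref(off=7, len=4). Copied 'EEEE' from pos 2. Output: "AEEEEEEEEEEEE"

Answer: AEEEEEEEEEEEE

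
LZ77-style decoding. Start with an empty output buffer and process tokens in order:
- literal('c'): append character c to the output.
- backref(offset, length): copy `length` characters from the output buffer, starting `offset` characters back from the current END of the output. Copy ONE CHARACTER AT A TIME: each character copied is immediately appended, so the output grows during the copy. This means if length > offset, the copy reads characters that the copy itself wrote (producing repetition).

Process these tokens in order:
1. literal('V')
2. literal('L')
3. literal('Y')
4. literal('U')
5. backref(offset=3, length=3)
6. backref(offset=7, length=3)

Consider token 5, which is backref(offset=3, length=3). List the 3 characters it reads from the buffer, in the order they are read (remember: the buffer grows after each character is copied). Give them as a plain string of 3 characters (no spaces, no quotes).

Answer: LYU

Derivation:
Token 1: literal('V'). Output: "V"
Token 2: literal('L'). Output: "VL"
Token 3: literal('Y'). Output: "VLY"
Token 4: literal('U'). Output: "VLYU"
Token 5: backref(off=3, len=3). Buffer before: "VLYU" (len 4)
  byte 1: read out[1]='L', append. Buffer now: "VLYUL"
  byte 2: read out[2]='Y', append. Buffer now: "VLYULY"
  byte 3: read out[3]='U', append. Buffer now: "VLYULYU"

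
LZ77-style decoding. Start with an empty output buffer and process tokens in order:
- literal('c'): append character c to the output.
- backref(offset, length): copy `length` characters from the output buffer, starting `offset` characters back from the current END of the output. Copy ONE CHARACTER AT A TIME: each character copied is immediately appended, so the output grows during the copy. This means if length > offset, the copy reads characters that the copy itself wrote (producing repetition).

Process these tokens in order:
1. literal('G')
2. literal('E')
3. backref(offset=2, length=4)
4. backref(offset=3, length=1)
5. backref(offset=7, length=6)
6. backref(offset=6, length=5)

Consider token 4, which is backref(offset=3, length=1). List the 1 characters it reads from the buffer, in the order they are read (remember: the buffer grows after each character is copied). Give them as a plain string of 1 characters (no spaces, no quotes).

Answer: E

Derivation:
Token 1: literal('G'). Output: "G"
Token 2: literal('E'). Output: "GE"
Token 3: backref(off=2, len=4) (overlapping!). Copied 'GEGE' from pos 0. Output: "GEGEGE"
Token 4: backref(off=3, len=1). Buffer before: "GEGEGE" (len 6)
  byte 1: read out[3]='E', append. Buffer now: "GEGEGEE"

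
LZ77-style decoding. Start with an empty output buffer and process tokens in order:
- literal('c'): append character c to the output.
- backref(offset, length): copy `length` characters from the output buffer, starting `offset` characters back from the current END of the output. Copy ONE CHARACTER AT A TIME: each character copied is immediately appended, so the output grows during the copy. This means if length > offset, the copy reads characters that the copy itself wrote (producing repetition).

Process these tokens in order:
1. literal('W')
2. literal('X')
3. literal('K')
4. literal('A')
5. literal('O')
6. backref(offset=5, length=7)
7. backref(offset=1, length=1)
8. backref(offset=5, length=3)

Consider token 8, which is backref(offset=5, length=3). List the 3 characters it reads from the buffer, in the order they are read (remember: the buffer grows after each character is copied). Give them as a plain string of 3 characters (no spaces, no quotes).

Answer: AOW

Derivation:
Token 1: literal('W'). Output: "W"
Token 2: literal('X'). Output: "WX"
Token 3: literal('K'). Output: "WXK"
Token 4: literal('A'). Output: "WXKA"
Token 5: literal('O'). Output: "WXKAO"
Token 6: backref(off=5, len=7) (overlapping!). Copied 'WXKAOWX' from pos 0. Output: "WXKAOWXKAOWX"
Token 7: backref(off=1, len=1). Copied 'X' from pos 11. Output: "WXKAOWXKAOWXX"
Token 8: backref(off=5, len=3). Buffer before: "WXKAOWXKAOWXX" (len 13)
  byte 1: read out[8]='A', append. Buffer now: "WXKAOWXKAOWXXA"
  byte 2: read out[9]='O', append. Buffer now: "WXKAOWXKAOWXXAO"
  byte 3: read out[10]='W', append. Buffer now: "WXKAOWXKAOWXXAOW"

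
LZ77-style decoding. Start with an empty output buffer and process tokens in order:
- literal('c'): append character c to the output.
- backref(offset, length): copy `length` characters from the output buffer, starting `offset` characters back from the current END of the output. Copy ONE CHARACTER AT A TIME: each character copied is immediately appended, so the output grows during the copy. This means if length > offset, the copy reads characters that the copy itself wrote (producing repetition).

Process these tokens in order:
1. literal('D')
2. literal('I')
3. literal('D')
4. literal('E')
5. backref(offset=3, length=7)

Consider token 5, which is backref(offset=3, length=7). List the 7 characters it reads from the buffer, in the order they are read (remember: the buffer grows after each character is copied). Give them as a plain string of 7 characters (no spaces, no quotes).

Answer: IDEIDEI

Derivation:
Token 1: literal('D'). Output: "D"
Token 2: literal('I'). Output: "DI"
Token 3: literal('D'). Output: "DID"
Token 4: literal('E'). Output: "DIDE"
Token 5: backref(off=3, len=7). Buffer before: "DIDE" (len 4)
  byte 1: read out[1]='I', append. Buffer now: "DIDEI"
  byte 2: read out[2]='D', append. Buffer now: "DIDEID"
  byte 3: read out[3]='E', append. Buffer now: "DIDEIDE"
  byte 4: read out[4]='I', append. Buffer now: "DIDEIDEI"
  byte 5: read out[5]='D', append. Buffer now: "DIDEIDEID"
  byte 6: read out[6]='E', append. Buffer now: "DIDEIDEIDE"
  byte 7: read out[7]='I', append. Buffer now: "DIDEIDEIDEI"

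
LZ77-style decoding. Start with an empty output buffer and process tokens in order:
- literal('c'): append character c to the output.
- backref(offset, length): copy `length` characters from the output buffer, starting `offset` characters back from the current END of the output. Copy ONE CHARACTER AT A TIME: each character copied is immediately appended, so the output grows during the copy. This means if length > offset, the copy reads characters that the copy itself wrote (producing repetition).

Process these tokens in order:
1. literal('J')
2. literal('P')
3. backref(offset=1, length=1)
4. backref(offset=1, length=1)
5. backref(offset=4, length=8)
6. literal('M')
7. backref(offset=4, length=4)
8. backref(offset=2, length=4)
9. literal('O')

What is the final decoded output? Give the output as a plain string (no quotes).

Token 1: literal('J'). Output: "J"
Token 2: literal('P'). Output: "JP"
Token 3: backref(off=1, len=1). Copied 'P' from pos 1. Output: "JPP"
Token 4: backref(off=1, len=1). Copied 'P' from pos 2. Output: "JPPP"
Token 5: backref(off=4, len=8) (overlapping!). Copied 'JPPPJPPP' from pos 0. Output: "JPPPJPPPJPPP"
Token 6: literal('M'). Output: "JPPPJPPPJPPPM"
Token 7: backref(off=4, len=4). Copied 'PPPM' from pos 9. Output: "JPPPJPPPJPPPMPPPM"
Token 8: backref(off=2, len=4) (overlapping!). Copied 'PMPM' from pos 15. Output: "JPPPJPPPJPPPMPPPMPMPM"
Token 9: literal('O'). Output: "JPPPJPPPJPPPMPPPMPMPMO"

Answer: JPPPJPPPJPPPMPPPMPMPMO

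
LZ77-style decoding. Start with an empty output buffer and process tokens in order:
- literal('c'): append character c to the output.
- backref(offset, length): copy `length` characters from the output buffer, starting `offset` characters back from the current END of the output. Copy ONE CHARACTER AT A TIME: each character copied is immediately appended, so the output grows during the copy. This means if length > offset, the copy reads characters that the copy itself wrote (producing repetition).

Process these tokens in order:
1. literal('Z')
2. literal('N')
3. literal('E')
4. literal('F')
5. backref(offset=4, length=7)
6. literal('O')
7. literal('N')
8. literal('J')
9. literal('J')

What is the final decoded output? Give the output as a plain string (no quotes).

Answer: ZNEFZNEFZNEONJJ

Derivation:
Token 1: literal('Z'). Output: "Z"
Token 2: literal('N'). Output: "ZN"
Token 3: literal('E'). Output: "ZNE"
Token 4: literal('F'). Output: "ZNEF"
Token 5: backref(off=4, len=7) (overlapping!). Copied 'ZNEFZNE' from pos 0. Output: "ZNEFZNEFZNE"
Token 6: literal('O'). Output: "ZNEFZNEFZNEO"
Token 7: literal('N'). Output: "ZNEFZNEFZNEON"
Token 8: literal('J'). Output: "ZNEFZNEFZNEONJ"
Token 9: literal('J'). Output: "ZNEFZNEFZNEONJJ"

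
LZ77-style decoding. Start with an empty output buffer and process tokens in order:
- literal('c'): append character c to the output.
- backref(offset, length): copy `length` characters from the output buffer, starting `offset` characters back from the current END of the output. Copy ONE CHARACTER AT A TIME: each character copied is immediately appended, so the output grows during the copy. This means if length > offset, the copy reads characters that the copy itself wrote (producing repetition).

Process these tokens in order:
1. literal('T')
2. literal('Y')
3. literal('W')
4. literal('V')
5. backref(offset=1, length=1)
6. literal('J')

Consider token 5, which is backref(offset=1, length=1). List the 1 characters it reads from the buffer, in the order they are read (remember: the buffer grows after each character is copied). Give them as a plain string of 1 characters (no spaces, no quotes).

Answer: V

Derivation:
Token 1: literal('T'). Output: "T"
Token 2: literal('Y'). Output: "TY"
Token 3: literal('W'). Output: "TYW"
Token 4: literal('V'). Output: "TYWV"
Token 5: backref(off=1, len=1). Buffer before: "TYWV" (len 4)
  byte 1: read out[3]='V', append. Buffer now: "TYWVV"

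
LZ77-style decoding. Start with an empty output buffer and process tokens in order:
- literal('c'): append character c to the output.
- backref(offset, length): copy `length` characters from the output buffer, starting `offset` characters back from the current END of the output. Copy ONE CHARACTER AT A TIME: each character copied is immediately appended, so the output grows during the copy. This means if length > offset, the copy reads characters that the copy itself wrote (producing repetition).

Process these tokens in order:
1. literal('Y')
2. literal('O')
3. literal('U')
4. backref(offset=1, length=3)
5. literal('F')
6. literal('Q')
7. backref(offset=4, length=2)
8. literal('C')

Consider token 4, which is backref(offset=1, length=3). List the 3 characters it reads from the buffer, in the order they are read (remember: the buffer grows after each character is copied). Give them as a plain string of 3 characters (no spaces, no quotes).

Token 1: literal('Y'). Output: "Y"
Token 2: literal('O'). Output: "YO"
Token 3: literal('U'). Output: "YOU"
Token 4: backref(off=1, len=3). Buffer before: "YOU" (len 3)
  byte 1: read out[2]='U', append. Buffer now: "YOUU"
  byte 2: read out[3]='U', append. Buffer now: "YOUUU"
  byte 3: read out[4]='U', append. Buffer now: "YOUUUU"

Answer: UUU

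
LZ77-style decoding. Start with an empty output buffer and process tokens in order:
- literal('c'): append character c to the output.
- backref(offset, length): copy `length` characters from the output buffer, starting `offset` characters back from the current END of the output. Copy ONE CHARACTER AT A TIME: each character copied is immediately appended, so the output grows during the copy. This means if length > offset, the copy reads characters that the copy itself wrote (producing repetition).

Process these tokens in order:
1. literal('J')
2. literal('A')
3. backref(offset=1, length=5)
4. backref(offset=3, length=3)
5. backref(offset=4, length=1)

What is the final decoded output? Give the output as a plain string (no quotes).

Answer: JAAAAAAAAAA

Derivation:
Token 1: literal('J'). Output: "J"
Token 2: literal('A'). Output: "JA"
Token 3: backref(off=1, len=5) (overlapping!). Copied 'AAAAA' from pos 1. Output: "JAAAAAA"
Token 4: backref(off=3, len=3). Copied 'AAA' from pos 4. Output: "JAAAAAAAAA"
Token 5: backref(off=4, len=1). Copied 'A' from pos 6. Output: "JAAAAAAAAAA"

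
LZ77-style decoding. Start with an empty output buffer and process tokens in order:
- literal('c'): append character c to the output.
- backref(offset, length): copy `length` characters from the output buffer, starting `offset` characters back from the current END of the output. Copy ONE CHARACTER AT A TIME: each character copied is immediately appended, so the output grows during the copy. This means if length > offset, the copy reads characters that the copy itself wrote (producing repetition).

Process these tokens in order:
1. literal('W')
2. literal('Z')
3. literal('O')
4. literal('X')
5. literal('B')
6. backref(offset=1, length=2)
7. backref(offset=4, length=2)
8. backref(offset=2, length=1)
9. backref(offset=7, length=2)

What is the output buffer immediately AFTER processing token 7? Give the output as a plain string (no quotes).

Token 1: literal('W'). Output: "W"
Token 2: literal('Z'). Output: "WZ"
Token 3: literal('O'). Output: "WZO"
Token 4: literal('X'). Output: "WZOX"
Token 5: literal('B'). Output: "WZOXB"
Token 6: backref(off=1, len=2) (overlapping!). Copied 'BB' from pos 4. Output: "WZOXBBB"
Token 7: backref(off=4, len=2). Copied 'XB' from pos 3. Output: "WZOXBBBXB"

Answer: WZOXBBBXB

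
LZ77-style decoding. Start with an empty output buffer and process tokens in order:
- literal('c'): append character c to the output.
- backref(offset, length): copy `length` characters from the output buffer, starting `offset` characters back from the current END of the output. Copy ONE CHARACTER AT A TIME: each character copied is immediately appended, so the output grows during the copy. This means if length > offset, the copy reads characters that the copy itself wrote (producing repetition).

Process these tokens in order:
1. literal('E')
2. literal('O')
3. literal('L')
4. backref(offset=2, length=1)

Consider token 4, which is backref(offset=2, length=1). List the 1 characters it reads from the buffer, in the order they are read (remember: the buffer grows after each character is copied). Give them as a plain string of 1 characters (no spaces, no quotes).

Token 1: literal('E'). Output: "E"
Token 2: literal('O'). Output: "EO"
Token 3: literal('L'). Output: "EOL"
Token 4: backref(off=2, len=1). Buffer before: "EOL" (len 3)
  byte 1: read out[1]='O', append. Buffer now: "EOLO"

Answer: O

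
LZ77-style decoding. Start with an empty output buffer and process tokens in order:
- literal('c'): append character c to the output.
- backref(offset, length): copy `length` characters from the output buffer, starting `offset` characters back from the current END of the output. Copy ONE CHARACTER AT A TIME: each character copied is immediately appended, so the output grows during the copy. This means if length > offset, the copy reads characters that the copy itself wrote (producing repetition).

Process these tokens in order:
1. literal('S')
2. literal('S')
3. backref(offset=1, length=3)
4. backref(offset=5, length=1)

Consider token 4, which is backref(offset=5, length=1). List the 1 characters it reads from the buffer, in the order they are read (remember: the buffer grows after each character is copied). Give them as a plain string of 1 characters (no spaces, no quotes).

Answer: S

Derivation:
Token 1: literal('S'). Output: "S"
Token 2: literal('S'). Output: "SS"
Token 3: backref(off=1, len=3) (overlapping!). Copied 'SSS' from pos 1. Output: "SSSSS"
Token 4: backref(off=5, len=1). Buffer before: "SSSSS" (len 5)
  byte 1: read out[0]='S', append. Buffer now: "SSSSSS"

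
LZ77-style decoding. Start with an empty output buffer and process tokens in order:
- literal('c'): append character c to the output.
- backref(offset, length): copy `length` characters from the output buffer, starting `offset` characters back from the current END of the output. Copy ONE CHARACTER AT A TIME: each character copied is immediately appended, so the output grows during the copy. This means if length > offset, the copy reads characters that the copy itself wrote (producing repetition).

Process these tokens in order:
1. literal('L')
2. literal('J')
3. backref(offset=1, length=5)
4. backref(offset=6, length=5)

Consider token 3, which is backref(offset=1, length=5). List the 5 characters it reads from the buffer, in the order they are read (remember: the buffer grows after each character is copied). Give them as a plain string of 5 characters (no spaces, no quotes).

Token 1: literal('L'). Output: "L"
Token 2: literal('J'). Output: "LJ"
Token 3: backref(off=1, len=5). Buffer before: "LJ" (len 2)
  byte 1: read out[1]='J', append. Buffer now: "LJJ"
  byte 2: read out[2]='J', append. Buffer now: "LJJJ"
  byte 3: read out[3]='J', append. Buffer now: "LJJJJ"
  byte 4: read out[4]='J', append. Buffer now: "LJJJJJ"
  byte 5: read out[5]='J', append. Buffer now: "LJJJJJJ"

Answer: JJJJJ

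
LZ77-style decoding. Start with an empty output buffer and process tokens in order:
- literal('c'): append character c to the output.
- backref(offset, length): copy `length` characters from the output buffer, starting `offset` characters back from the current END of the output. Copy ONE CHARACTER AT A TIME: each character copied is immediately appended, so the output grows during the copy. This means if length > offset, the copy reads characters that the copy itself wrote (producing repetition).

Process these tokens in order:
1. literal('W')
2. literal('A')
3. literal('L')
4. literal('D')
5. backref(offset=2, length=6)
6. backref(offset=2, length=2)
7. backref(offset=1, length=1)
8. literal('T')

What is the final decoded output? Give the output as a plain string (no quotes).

Answer: WALDLDLDLDLDDT

Derivation:
Token 1: literal('W'). Output: "W"
Token 2: literal('A'). Output: "WA"
Token 3: literal('L'). Output: "WAL"
Token 4: literal('D'). Output: "WALD"
Token 5: backref(off=2, len=6) (overlapping!). Copied 'LDLDLD' from pos 2. Output: "WALDLDLDLD"
Token 6: backref(off=2, len=2). Copied 'LD' from pos 8. Output: "WALDLDLDLDLD"
Token 7: backref(off=1, len=1). Copied 'D' from pos 11. Output: "WALDLDLDLDLDD"
Token 8: literal('T'). Output: "WALDLDLDLDLDDT"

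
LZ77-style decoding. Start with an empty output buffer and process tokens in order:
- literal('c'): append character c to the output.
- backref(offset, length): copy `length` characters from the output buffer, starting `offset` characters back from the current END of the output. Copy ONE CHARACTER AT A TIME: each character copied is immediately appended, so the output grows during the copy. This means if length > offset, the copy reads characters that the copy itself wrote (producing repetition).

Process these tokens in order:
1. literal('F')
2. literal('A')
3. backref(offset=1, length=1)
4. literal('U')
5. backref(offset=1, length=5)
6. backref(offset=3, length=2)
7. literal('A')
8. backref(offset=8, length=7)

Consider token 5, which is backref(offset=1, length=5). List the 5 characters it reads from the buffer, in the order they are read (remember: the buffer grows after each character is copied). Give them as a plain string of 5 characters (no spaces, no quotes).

Answer: UUUUU

Derivation:
Token 1: literal('F'). Output: "F"
Token 2: literal('A'). Output: "FA"
Token 3: backref(off=1, len=1). Copied 'A' from pos 1. Output: "FAA"
Token 4: literal('U'). Output: "FAAU"
Token 5: backref(off=1, len=5). Buffer before: "FAAU" (len 4)
  byte 1: read out[3]='U', append. Buffer now: "FAAUU"
  byte 2: read out[4]='U', append. Buffer now: "FAAUUU"
  byte 3: read out[5]='U', append. Buffer now: "FAAUUUU"
  byte 4: read out[6]='U', append. Buffer now: "FAAUUUUU"
  byte 5: read out[7]='U', append. Buffer now: "FAAUUUUUU"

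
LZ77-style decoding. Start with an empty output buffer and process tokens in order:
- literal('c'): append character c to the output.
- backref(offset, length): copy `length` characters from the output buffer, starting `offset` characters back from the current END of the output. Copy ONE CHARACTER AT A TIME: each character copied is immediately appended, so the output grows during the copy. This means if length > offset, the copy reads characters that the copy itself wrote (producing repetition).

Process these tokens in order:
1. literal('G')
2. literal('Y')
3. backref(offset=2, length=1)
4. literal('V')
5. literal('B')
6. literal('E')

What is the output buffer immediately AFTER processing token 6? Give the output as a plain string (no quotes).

Token 1: literal('G'). Output: "G"
Token 2: literal('Y'). Output: "GY"
Token 3: backref(off=2, len=1). Copied 'G' from pos 0. Output: "GYG"
Token 4: literal('V'). Output: "GYGV"
Token 5: literal('B'). Output: "GYGVB"
Token 6: literal('E'). Output: "GYGVBE"

Answer: GYGVBE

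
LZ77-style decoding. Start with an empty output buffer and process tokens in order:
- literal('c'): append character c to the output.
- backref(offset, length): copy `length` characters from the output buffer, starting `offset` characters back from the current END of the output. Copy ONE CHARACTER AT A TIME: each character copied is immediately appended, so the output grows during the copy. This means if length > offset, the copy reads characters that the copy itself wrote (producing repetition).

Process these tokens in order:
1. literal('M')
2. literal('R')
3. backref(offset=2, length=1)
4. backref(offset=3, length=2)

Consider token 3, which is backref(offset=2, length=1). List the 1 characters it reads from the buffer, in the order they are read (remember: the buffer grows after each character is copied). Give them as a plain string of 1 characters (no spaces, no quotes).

Answer: M

Derivation:
Token 1: literal('M'). Output: "M"
Token 2: literal('R'). Output: "MR"
Token 3: backref(off=2, len=1). Buffer before: "MR" (len 2)
  byte 1: read out[0]='M', append. Buffer now: "MRM"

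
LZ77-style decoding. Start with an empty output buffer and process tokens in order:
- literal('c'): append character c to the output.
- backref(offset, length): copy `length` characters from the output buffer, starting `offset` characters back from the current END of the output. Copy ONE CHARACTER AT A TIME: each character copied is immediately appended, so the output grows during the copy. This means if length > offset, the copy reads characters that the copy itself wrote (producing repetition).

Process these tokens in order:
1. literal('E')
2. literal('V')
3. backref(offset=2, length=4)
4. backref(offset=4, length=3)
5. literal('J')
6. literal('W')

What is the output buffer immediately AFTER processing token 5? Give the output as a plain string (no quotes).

Answer: EVEVEVEVEJ

Derivation:
Token 1: literal('E'). Output: "E"
Token 2: literal('V'). Output: "EV"
Token 3: backref(off=2, len=4) (overlapping!). Copied 'EVEV' from pos 0. Output: "EVEVEV"
Token 4: backref(off=4, len=3). Copied 'EVE' from pos 2. Output: "EVEVEVEVE"
Token 5: literal('J'). Output: "EVEVEVEVEJ"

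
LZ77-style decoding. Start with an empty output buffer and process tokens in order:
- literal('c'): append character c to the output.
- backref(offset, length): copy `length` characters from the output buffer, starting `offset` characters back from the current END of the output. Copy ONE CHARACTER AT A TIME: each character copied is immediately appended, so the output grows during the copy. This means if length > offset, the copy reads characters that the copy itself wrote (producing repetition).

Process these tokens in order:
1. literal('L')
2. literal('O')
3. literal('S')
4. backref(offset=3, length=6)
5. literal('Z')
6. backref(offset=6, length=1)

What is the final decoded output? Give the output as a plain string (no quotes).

Answer: LOSLOSLOSZO

Derivation:
Token 1: literal('L'). Output: "L"
Token 2: literal('O'). Output: "LO"
Token 3: literal('S'). Output: "LOS"
Token 4: backref(off=3, len=6) (overlapping!). Copied 'LOSLOS' from pos 0. Output: "LOSLOSLOS"
Token 5: literal('Z'). Output: "LOSLOSLOSZ"
Token 6: backref(off=6, len=1). Copied 'O' from pos 4. Output: "LOSLOSLOSZO"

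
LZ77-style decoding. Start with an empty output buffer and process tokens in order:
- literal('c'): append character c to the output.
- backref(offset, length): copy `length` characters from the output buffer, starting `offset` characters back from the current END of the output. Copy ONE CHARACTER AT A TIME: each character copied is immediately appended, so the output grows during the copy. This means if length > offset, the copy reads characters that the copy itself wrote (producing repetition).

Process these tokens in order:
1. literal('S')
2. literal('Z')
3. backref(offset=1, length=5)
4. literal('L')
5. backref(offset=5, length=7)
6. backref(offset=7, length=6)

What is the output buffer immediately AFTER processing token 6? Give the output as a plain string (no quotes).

Answer: SZZZZZZLZZZZLZZZZZZLZ

Derivation:
Token 1: literal('S'). Output: "S"
Token 2: literal('Z'). Output: "SZ"
Token 3: backref(off=1, len=5) (overlapping!). Copied 'ZZZZZ' from pos 1. Output: "SZZZZZZ"
Token 4: literal('L'). Output: "SZZZZZZL"
Token 5: backref(off=5, len=7) (overlapping!). Copied 'ZZZZLZZ' from pos 3. Output: "SZZZZZZLZZZZLZZ"
Token 6: backref(off=7, len=6). Copied 'ZZZZLZ' from pos 8. Output: "SZZZZZZLZZZZLZZZZZZLZ"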